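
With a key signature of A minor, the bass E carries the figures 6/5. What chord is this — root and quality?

The figures 6/5 indicate a seventh chord in first inversion.
In first inversion the root lies a sixth above the bass: a sixth above E in A minor is C.
The chord tones are E, G, B, C, giving C major seventh.

C major seventh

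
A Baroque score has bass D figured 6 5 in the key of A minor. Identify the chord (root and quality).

The figures 6 5 indicate a seventh chord in first inversion.
In first inversion the root lies a sixth above the bass: a sixth above D in A minor is B.
The chord tones are D, F, A, B, giving B half-diminished seventh.

B half-diminished seventh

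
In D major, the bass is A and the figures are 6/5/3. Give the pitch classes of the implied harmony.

A, C#, E, F#

A third above A in this key is C#.
A fifth above A in this key is E.
A sixth above A in this key is F#.
Together with the bass A, this spells F# minor seventh in first inversion.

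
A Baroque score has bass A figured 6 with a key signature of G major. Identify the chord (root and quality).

The figures 6 indicate a triad in first inversion.
In first inversion the root lies a sixth above the bass: a sixth above A in G major is F#.
The chord tones are A, C, F#, giving F# diminished.

F# diminished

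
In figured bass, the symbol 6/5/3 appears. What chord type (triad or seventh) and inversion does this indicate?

seventh chord, first inversion

Intervals of 6/5/3 above the bass form a seventh chord; the bass is the third, so this is first inversion.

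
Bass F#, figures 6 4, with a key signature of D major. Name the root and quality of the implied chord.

B minor

The figures 6 4 indicate a triad in second inversion.
In second inversion the root lies a fourth above the bass: a fourth above F# in D major is B.
The chord tones are F#, B, D, giving B minor.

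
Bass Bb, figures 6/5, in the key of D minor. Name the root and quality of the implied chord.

The figures 6/5 indicate a seventh chord in first inversion.
In first inversion the root lies a sixth above the bass: a sixth above Bb in D minor is G.
The chord tones are Bb, D, F, G, giving G minor seventh.

G minor seventh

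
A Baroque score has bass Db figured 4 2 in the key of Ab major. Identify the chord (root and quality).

The figures 4 2 indicate a seventh chord in third inversion.
In third inversion the root lies a second above the bass: a second above Db in Ab major is Eb.
The chord tones are Db, Eb, G, Bb, giving Eb dominant seventh.

Eb dominant seventh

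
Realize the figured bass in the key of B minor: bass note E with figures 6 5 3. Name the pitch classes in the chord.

A third above E in this key is G.
A fifth above E in this key is B.
A sixth above E in this key is C#.
Together with the bass E, this spells C# half-diminished seventh in first inversion.

E, G, B, C#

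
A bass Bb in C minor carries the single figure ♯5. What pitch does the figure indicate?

Counting 4 letter steps above Bb lands on F; in C minor, that letter is F.
The #5 figure raises it a semitone, giving F#.

F#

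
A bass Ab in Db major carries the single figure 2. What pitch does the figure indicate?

Bb

Counting 1 letter step above Ab lands on B; in Db major, that letter is Bb.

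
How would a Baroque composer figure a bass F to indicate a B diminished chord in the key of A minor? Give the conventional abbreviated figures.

6/4

F is the fifth of B diminished, so the chord is in second inversion.
A triad in second inversion is figured 6/4, conventionally abbreviated 6/4.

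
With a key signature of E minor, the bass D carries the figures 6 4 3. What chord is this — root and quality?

G major seventh

The figures 6 4 3 indicate a seventh chord in second inversion.
In second inversion the root lies a fourth above the bass: a fourth above D in E minor is G.
The chord tones are D, F#, G, B, giving G major seventh.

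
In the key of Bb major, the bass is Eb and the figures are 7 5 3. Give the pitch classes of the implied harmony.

Eb, G, Bb, D

A third above Eb in this key is G.
A fifth above Eb in this key is Bb.
A seventh above Eb in this key is D.
Together with the bass Eb, this spells Eb major seventh in root position.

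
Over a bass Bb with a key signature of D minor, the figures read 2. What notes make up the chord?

Bb, C, E, G

The written figures 2 are shorthand for 6/4/2: the 6/4 are implied.
A second above Bb in this key is C.
A fourth above Bb in this key is E.
A sixth above Bb in this key is G.
Together with the bass Bb, this spells C dominant seventh in third inversion.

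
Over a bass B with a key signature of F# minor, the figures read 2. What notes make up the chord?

The written figures 2 are shorthand for 6/4/2: the 6/4 are implied.
A second above B in this key is C#.
A fourth above B in this key is E.
A sixth above B in this key is G#.
Together with the bass B, this spells C# minor seventh in third inversion.

B, C#, E, G#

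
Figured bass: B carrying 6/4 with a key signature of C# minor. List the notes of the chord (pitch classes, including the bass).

B, E, G#

A fourth above B in this key is E.
A sixth above B in this key is G#.
Together with the bass B, this spells E major in second inversion.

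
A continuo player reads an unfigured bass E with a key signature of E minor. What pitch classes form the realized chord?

E, G, B

An unfigured bass implies 5/3.
A third above E in this key is G.
A fifth above E in this key is B.
Together with the bass E, this spells E minor in root position.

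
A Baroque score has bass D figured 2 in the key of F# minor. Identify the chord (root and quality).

The figures 2 indicate a seventh chord in third inversion.
In third inversion the root lies a second above the bass: a second above D in F# minor is E.
The chord tones are D, E, G#, B, giving E dominant seventh.

E dominant seventh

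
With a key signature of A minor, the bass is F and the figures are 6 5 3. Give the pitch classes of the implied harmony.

A third above F in this key is A.
A fifth above F in this key is C.
A sixth above F in this key is D.
Together with the bass F, this spells D minor seventh in first inversion.

F, A, C, D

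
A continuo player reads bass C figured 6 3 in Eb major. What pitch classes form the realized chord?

C, Eb, Ab

A third above C in this key is Eb.
A sixth above C in this key is Ab.
Together with the bass C, this spells Ab major in first inversion.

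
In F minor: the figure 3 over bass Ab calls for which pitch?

Counting 2 letter steps above Ab lands on C; in F minor, that letter is C.

C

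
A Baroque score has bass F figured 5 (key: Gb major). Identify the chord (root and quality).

F diminished

The figures 5 indicate a triad in root position.
In root position the bass is the root, so the root is F.
The chord tones are F, Ab, Cb, giving F diminished.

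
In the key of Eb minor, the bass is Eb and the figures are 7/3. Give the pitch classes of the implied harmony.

The written figures 7/3 are shorthand for 7/5/3: the 5 is implied.
A third above Eb in this key is Gb.
A fifth above Eb in this key is Bb.
A seventh above Eb in this key is Db.
Together with the bass Eb, this spells Eb minor seventh in root position.

Eb, Gb, Bb, Db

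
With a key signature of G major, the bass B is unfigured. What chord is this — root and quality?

An unfigured bass indicates a triad in root position.
In root position the bass is the root, so the root is B.
The chord tones are B, D, F#, giving B minor.

B minor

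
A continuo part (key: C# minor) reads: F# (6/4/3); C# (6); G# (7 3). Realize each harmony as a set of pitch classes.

F# (6/4/3): F#, A, B, D#.
C# (6/3): C#, E, A.
G# (7/5/3): G#, B, D#, F#.

F#, A, B, D# | C#, E, A | G#, B, D#, F#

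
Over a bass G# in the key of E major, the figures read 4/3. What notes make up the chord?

G#, B, C#, E

The written figures 4/3 are shorthand for 6/4/3: the 6 is implied.
A third above G# in this key is B.
A fourth above G# in this key is C#.
A sixth above G# in this key is E.
Together with the bass G#, this spells C# minor seventh in second inversion.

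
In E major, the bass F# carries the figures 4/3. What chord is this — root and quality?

The figures 4/3 indicate a seventh chord in second inversion.
In second inversion the root lies a fourth above the bass: a fourth above F# in E major is B.
The chord tones are F#, A, B, D#, giving B dominant seventh.

B dominant seventh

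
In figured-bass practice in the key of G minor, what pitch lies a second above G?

A

Counting 1 letter step above G lands on A; in G minor, that letter is A.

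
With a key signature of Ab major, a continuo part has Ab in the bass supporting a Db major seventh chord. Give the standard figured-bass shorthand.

4/3

Ab is the fifth of Db major seventh, so the chord is in second inversion.
A seventh chord in second inversion is figured 6/4/3, conventionally abbreviated 4/3.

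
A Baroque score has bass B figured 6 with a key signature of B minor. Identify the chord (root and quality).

The figures 6 indicate a triad in first inversion.
In first inversion the root lies a sixth above the bass: a sixth above B in B minor is G.
The chord tones are B, D, G, giving G major.

G major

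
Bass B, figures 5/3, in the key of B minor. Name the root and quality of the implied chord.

The figures 5/3 indicate a triad in root position.
In root position the bass is the root, so the root is B.
The chord tones are B, D, F#, giving B minor.

B minor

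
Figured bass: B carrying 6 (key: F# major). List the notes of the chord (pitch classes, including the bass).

B, D#, G#

The written figures 6 are shorthand for 6/3: the 3 is implied.
A third above B in this key is D#.
A sixth above B in this key is G#.
Together with the bass B, this spells G# minor in first inversion.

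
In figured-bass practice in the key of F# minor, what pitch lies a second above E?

Counting 1 letter step above E lands on F; in F# minor, that letter is F#.

F#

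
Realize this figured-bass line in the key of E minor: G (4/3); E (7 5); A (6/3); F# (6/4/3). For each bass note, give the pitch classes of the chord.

G, B, C, E | E, G, B, D | A, C, F# | F#, A, B, D

G (6/4/3): G, B, C, E.
E (7/5/3): E, G, B, D.
A (6/3): A, C, F#.
F# (6/4/3): F#, A, B, D.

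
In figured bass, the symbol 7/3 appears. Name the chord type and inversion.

7/3 is shorthand for 7/5/3.
Intervals of 7/5/3 above the bass form a seventh chord; the bass is the root, so this is root position.

seventh chord, root position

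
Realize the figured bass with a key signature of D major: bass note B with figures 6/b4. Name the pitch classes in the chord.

A fourth above B in this key is E, lowered to Eb by the flat.
A sixth above B in this key is G.
Together with the bass B, this spells Eb augmented in second inversion.

B, Eb, G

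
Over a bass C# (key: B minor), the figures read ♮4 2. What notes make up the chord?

The written figures ♮4 2 are shorthand for 6/4/2: the 6 is implied.
A second above C# in this key is D.
A fourth above C# in this key is F#, made natural (F) by the ♮ figure.
A sixth above C# in this key is A.
Together with the bass C#, this spells D minor-major seventh in third inversion.

C#, D, F, A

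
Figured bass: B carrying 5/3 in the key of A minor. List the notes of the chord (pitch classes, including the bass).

A third above B in this key is D.
A fifth above B in this key is F.
Together with the bass B, this spells B diminished in root position.

B, D, F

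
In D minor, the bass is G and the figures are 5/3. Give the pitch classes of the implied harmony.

A third above G in this key is Bb.
A fifth above G in this key is D.
Together with the bass G, this spells G minor in root position.

G, Bb, D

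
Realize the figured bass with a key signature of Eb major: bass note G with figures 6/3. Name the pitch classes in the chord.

A third above G in this key is Bb.
A sixth above G in this key is Eb.
Together with the bass G, this spells Eb major in first inversion.

G, Bb, Eb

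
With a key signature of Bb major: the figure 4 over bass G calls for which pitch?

C

Counting 3 letter steps above G lands on C; in Bb major, that letter is C.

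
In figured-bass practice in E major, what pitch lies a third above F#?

A

Counting 2 letter steps above F# lands on A; in E major, that letter is A.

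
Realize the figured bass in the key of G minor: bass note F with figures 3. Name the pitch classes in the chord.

F, A, C

The written figures 3 are shorthand for 5/3: the 5 is implied.
A third above F in this key is A.
A fifth above F in this key is C.
Together with the bass F, this spells F major in root position.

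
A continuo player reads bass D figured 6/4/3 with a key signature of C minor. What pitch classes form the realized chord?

D, F, G, Bb

A third above D in this key is F.
A fourth above D in this key is G.
A sixth above D in this key is Bb.
Together with the bass D, this spells G minor seventh in second inversion.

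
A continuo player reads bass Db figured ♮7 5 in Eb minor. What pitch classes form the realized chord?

The written figures ♮7 5 are shorthand for 7/5/3: the 3 is implied.
A third above Db in this key is F.
A fifth above Db in this key is Ab.
A seventh above Db in this key is Cb, made natural (C) by the ♮ figure.
Together with the bass Db, this spells Db major seventh in root position.

Db, F, Ab, C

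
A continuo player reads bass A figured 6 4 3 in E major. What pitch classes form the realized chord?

A, C#, D#, F#

A third above A in this key is C#.
A fourth above A in this key is D#.
A sixth above A in this key is F#.
Together with the bass A, this spells D# half-diminished seventh in second inversion.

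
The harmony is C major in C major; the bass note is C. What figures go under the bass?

no figures

C is the root of C major, so the chord is in root position.
A triad in root position is figured 5/3, conventionally abbreviated (no figures — root-position triad).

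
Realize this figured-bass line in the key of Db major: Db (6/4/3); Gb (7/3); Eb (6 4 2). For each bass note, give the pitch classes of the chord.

Db, F, Gb, Bb | Gb, Bb, Db, F | Eb, F, Ab, C

Db (6/4/3): Db, F, Gb, Bb.
Gb (7/5/3): Gb, Bb, Db, F.
Eb (6/4/2): Eb, F, Ab, C.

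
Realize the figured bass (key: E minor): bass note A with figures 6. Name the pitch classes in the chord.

The written figures 6 are shorthand for 6/3: the 3 is implied.
A third above A in this key is C.
A sixth above A in this key is F#.
Together with the bass A, this spells F# diminished in first inversion.

A, C, F#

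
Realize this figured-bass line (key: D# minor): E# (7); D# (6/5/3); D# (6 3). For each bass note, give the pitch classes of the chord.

E# (7/5/3): E#, G#, B, D#.
D# (6/5/3): D#, F#, A#, B.
D# (6/3): D#, F#, B.

E#, G#, B, D# | D#, F#, A#, B | D#, F#, B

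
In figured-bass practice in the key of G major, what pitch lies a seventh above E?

D

Counting 6 letter steps above E lands on D; in G major, that letter is D.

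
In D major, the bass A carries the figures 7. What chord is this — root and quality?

A dominant seventh

The figures 7 indicate a seventh chord in root position.
In root position the bass is the root, so the root is A.
The chord tones are A, C#, E, G, giving A dominant seventh.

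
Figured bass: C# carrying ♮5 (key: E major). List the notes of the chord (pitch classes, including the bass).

The written figures ♮5 are shorthand for 5/3: the 3 is implied.
A third above C# in this key is E.
A fifth above C# in this key is G#, made natural (G) by the ♮ figure.
Together with the bass C#, this spells C# diminished in root position.

C#, E, G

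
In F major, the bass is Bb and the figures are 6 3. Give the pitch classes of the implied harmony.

A third above Bb in this key is D.
A sixth above Bb in this key is G.
Together with the bass Bb, this spells G minor in first inversion.

Bb, D, G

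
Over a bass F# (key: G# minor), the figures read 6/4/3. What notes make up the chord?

F#, A#, B, D#

A third above F# in this key is A#.
A fourth above F# in this key is B.
A sixth above F# in this key is D#.
Together with the bass F#, this spells B major seventh in second inversion.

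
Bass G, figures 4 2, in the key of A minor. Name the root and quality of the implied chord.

A minor seventh

The figures 4 2 indicate a seventh chord in third inversion.
In third inversion the root lies a second above the bass: a second above G in A minor is A.
The chord tones are G, A, C, E, giving A minor seventh.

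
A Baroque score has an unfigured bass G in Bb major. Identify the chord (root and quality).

An unfigured bass indicates a triad in root position.
In root position the bass is the root, so the root is G.
The chord tones are G, Bb, D, giving G minor.

G minor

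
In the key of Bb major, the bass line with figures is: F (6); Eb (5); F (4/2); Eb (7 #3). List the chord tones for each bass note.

F, A, D | Eb, G, Bb | F, G, Bb, D | Eb, G#, Bb, D

F (6/3): F, A, D.
Eb (5/3): Eb, G, Bb.
F (6/4/2): F, G, Bb, D.
Eb (7/5/#3): Eb, G#, Bb, D.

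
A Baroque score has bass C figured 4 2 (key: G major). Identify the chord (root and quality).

The figures 4 2 indicate a seventh chord in third inversion.
In third inversion the root lies a second above the bass: a second above C in G major is D.
The chord tones are C, D, F#, A, giving D dominant seventh.

D dominant seventh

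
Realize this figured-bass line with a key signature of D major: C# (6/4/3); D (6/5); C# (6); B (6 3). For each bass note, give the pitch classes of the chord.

C# (6/4/3): C#, E, F#, A.
D (6/5/3): D, F#, A, B.
C# (6/3): C#, E, A.
B (6/3): B, D, G.

C#, E, F#, A | D, F#, A, B | C#, E, A | B, D, G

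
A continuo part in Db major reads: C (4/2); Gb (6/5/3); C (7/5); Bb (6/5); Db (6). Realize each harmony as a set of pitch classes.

C (6/4/2): C, Db, F, Ab.
Gb (6/5/3): Gb, Bb, Db, Eb.
C (7/5/3): C, Eb, Gb, Bb.
Bb (6/5/3): Bb, Db, F, Gb.
Db (6/3): Db, F, Bb.

C, Db, F, Ab | Gb, Bb, Db, Eb | C, Eb, Gb, Bb | Bb, Db, F, Gb | Db, F, Bb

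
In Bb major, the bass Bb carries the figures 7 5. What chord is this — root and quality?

The figures 7 5 indicate a seventh chord in root position.
In root position the bass is the root, so the root is Bb.
The chord tones are Bb, D, F, A, giving Bb major seventh.

Bb major seventh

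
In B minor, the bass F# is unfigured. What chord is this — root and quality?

F# minor

An unfigured bass indicates a triad in root position.
In root position the bass is the root, so the root is F#.
The chord tones are F#, A, C#, giving F# minor.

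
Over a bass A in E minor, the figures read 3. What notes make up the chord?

A, C, E

The written figures 3 are shorthand for 5/3: the 5 is implied.
A third above A in this key is C.
A fifth above A in this key is E.
Together with the bass A, this spells A minor in root position.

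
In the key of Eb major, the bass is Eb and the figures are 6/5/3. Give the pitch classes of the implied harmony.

A third above Eb in this key is G.
A fifth above Eb in this key is Bb.
A sixth above Eb in this key is C.
Together with the bass Eb, this spells C minor seventh in first inversion.

Eb, G, Bb, C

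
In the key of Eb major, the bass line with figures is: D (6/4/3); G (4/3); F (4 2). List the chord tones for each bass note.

D (6/4/3): D, F, G, Bb.
G (6/4/3): G, Bb, C, Eb.
F (6/4/2): F, G, Bb, D.

D, F, G, Bb | G, Bb, C, Eb | F, G, Bb, D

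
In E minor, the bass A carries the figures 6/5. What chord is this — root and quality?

The figures 6/5 indicate a seventh chord in first inversion.
In first inversion the root lies a sixth above the bass: a sixth above A in E minor is F#.
The chord tones are A, C, E, F#, giving F# half-diminished seventh.

F# half-diminished seventh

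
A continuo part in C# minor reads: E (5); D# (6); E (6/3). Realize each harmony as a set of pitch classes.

E, G#, B | D#, F#, B | E, G#, C#

E (5/3): E, G#, B.
D# (6/3): D#, F#, B.
E (6/3): E, G#, C#.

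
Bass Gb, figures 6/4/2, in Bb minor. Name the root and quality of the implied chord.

The figures 6/4/2 indicate a seventh chord in third inversion.
In third inversion the root lies a second above the bass: a second above Gb in Bb minor is Ab.
The chord tones are Gb, Ab, C, Eb, giving Ab dominant seventh.

Ab dominant seventh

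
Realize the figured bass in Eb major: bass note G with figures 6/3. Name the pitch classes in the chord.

G, Bb, Eb

A third above G in this key is Bb.
A sixth above G in this key is Eb.
Together with the bass G, this spells Eb major in first inversion.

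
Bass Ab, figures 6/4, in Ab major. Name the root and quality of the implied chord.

The figures 6/4 indicate a triad in second inversion.
In second inversion the root lies a fourth above the bass: a fourth above Ab in Ab major is Db.
The chord tones are Ab, Db, F, giving Db major.

Db major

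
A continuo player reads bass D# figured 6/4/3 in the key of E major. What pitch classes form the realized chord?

A third above D# in this key is F#.
A fourth above D# in this key is G#.
A sixth above D# in this key is B.
Together with the bass D#, this spells G# minor seventh in second inversion.

D#, F#, G#, B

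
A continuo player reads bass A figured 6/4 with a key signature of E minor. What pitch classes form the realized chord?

A, D, F#

A fourth above A in this key is D.
A sixth above A in this key is F#.
Together with the bass A, this spells D major in second inversion.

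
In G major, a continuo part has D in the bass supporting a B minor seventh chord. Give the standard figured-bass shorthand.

6/5

D is the third of B minor seventh, so the chord is in first inversion.
A seventh chord in first inversion is figured 6/5/3, conventionally abbreviated 6/5.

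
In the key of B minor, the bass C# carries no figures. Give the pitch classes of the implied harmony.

C#, E, G

An unfigured bass implies 5/3.
A third above C# in this key is E.
A fifth above C# in this key is G.
Together with the bass C#, this spells C# diminished in root position.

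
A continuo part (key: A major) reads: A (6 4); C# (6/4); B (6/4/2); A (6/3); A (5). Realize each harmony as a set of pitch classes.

A (6/4): A, D, F#.
C# (6/4): C#, F#, A.
B (6/4/2): B, C#, E, G#.
A (6/3): A, C#, F#.
A (5/3): A, C#, E.

A, D, F# | C#, F#, A | B, C#, E, G# | A, C#, F# | A, C#, E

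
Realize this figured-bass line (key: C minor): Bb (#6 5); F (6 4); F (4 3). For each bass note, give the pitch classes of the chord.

Bb, D, F, G# | F, Bb, D | F, Ab, Bb, D

Bb (#6/5/3): Bb, D, F, G#.
F (6/4): F, Bb, D.
F (6/4/3): F, Ab, Bb, D.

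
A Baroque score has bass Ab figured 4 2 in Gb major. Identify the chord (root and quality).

Bb minor seventh

The figures 4 2 indicate a seventh chord in third inversion.
In third inversion the root lies a second above the bass: a second above Ab in Gb major is Bb.
The chord tones are Ab, Bb, Db, F, giving Bb minor seventh.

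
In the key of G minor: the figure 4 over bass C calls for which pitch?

Counting 3 letter steps above C lands on F; in G minor, that letter is F.

F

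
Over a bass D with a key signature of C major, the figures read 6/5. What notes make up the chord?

D, F, A, B

The written figures 6/5 are shorthand for 6/5/3: the 3 is implied.
A third above D in this key is F.
A fifth above D in this key is A.
A sixth above D in this key is B.
Together with the bass D, this spells B half-diminished seventh in first inversion.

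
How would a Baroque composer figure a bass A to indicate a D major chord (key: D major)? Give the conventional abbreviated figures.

6/4

A is the fifth of D major, so the chord is in second inversion.
A triad in second inversion is figured 6/4, conventionally abbreviated 6/4.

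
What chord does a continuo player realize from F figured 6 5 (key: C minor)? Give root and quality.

The figures 6 5 indicate a seventh chord in first inversion.
In first inversion the root lies a sixth above the bass: a sixth above F in C minor is D.
The chord tones are F, Ab, C, D, giving D half-diminished seventh.

D half-diminished seventh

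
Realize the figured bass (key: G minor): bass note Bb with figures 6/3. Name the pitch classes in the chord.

A third above Bb in this key is D.
A sixth above Bb in this key is G.
Together with the bass Bb, this spells G minor in first inversion.

Bb, D, G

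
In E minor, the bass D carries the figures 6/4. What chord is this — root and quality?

G major

The figures 6/4 indicate a triad in second inversion.
In second inversion the root lies a fourth above the bass: a fourth above D in E minor is G.
The chord tones are D, G, B, giving G major.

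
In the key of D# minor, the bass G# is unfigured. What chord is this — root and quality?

G# minor

An unfigured bass indicates a triad in root position.
In root position the bass is the root, so the root is G#.
The chord tones are G#, B, D#, giving G# minor.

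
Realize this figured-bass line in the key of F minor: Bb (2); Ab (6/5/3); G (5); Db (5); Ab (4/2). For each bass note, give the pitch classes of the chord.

Bb, C, Eb, G | Ab, C, Eb, F | G, Bb, Db | Db, F, Ab | Ab, Bb, Db, F

Bb (6/4/2): Bb, C, Eb, G.
Ab (6/5/3): Ab, C, Eb, F.
G (5/3): G, Bb, Db.
Db (5/3): Db, F, Ab.
Ab (6/4/2): Ab, Bb, Db, F.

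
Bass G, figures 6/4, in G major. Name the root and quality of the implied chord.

The figures 6/4 indicate a triad in second inversion.
In second inversion the root lies a fourth above the bass: a fourth above G in G major is C.
The chord tones are G, C, E, giving C major.

C major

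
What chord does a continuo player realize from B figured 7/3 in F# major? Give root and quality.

B major seventh

The figures 7/3 indicate a seventh chord in root position.
In root position the bass is the root, so the root is B.
The chord tones are B, D#, F#, A#, giving B major seventh.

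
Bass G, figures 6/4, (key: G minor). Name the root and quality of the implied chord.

The figures 6/4 indicate a triad in second inversion.
In second inversion the root lies a fourth above the bass: a fourth above G in G minor is C.
The chord tones are G, C, Eb, giving C minor.

C minor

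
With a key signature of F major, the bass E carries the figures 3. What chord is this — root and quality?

E diminished

The figures 3 indicate a triad in root position.
In root position the bass is the root, so the root is E.
The chord tones are E, G, Bb, giving E diminished.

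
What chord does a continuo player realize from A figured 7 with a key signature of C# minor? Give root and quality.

The figures 7 indicate a seventh chord in root position.
In root position the bass is the root, so the root is A.
The chord tones are A, C#, E, G#, giving A major seventh.

A major seventh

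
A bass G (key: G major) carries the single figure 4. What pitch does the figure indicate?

Counting 3 letter steps above G lands on C; in G major, that letter is C.

C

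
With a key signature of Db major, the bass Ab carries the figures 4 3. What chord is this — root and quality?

The figures 4 3 indicate a seventh chord in second inversion.
In second inversion the root lies a fourth above the bass: a fourth above Ab in Db major is Db.
The chord tones are Ab, C, Db, F, giving Db major seventh.

Db major seventh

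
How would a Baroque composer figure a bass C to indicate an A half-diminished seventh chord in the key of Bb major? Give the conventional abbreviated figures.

C is the third of A half-diminished seventh, so the chord is in first inversion.
A seventh chord in first inversion is figured 6/5/3, conventionally abbreviated 6/5.

6/5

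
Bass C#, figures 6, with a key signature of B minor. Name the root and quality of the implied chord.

A major

The figures 6 indicate a triad in first inversion.
In first inversion the root lies a sixth above the bass: a sixth above C# in B minor is A.
The chord tones are C#, E, A, giving A major.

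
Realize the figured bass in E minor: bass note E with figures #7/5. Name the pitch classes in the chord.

E, G, B, D#

The written figures #7/5 are shorthand for 7/5/3: the 3 is implied.
A third above E in this key is G.
A fifth above E in this key is B.
A seventh above E in this key is D, raised to D# by the sharp.
Together with the bass E, this spells E minor-major seventh in root position.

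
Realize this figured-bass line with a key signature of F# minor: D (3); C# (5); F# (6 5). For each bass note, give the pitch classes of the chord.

D (5/3): D, F#, A.
C# (5/3): C#, E, G#.
F# (6/5/3): F#, A, C#, D.

D, F#, A | C#, E, G# | F#, A, C#, D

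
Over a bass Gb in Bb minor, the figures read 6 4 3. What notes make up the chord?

A third above Gb in this key is Bb.
A fourth above Gb in this key is C.
A sixth above Gb in this key is Eb.
Together with the bass Gb, this spells C half-diminished seventh in second inversion.

Gb, Bb, C, Eb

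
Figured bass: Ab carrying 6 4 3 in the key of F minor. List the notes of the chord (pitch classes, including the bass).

Ab, C, Db, F

A third above Ab in this key is C.
A fourth above Ab in this key is Db.
A sixth above Ab in this key is F.
Together with the bass Ab, this spells Db major seventh in second inversion.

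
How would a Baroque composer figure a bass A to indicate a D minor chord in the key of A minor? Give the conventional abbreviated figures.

A is the fifth of D minor, so the chord is in second inversion.
A triad in second inversion is figured 6/4, conventionally abbreviated 6/4.

6/4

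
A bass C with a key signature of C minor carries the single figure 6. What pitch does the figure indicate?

Ab

Counting 5 letter steps above C lands on A; in C minor, that letter is Ab.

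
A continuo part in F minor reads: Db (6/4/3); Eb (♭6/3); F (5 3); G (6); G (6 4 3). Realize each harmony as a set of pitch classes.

Db, F, G, Bb | Eb, G, Cb | F, Ab, C | G, Bb, Eb | G, Bb, C, Eb

Db (6/4/3): Db, F, G, Bb.
Eb (b6/3): Eb, G, Cb.
F (5/3): F, Ab, C.
G (6/3): G, Bb, Eb.
G (6/4/3): G, Bb, C, Eb.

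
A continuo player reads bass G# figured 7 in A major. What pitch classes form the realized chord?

G#, B, D, F#

The written figures 7 are shorthand for 7/5/3: the 5/3 are implied.
A third above G# in this key is B.
A fifth above G# in this key is D.
A seventh above G# in this key is F#.
Together with the bass G#, this spells G# half-diminished seventh in root position.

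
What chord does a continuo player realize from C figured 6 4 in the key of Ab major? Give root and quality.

The figures 6 4 indicate a triad in second inversion.
In second inversion the root lies a fourth above the bass: a fourth above C in Ab major is F.
The chord tones are C, F, Ab, giving F minor.

F minor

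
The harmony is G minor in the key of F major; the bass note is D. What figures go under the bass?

D is the fifth of G minor, so the chord is in second inversion.
A triad in second inversion is figured 6/4, conventionally abbreviated 6/4.

6/4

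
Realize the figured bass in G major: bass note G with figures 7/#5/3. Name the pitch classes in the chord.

G, B, D#, F#

A third above G in this key is B.
A fifth above G in this key is D, raised to D# by the sharp.
A seventh above G in this key is F#.
Together with the bass G, this spells G augmented major seventh in root position.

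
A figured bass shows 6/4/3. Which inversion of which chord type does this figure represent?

seventh chord, second inversion

Intervals of 6/4/3 above the bass form a seventh chord; the bass is the fifth, so this is second inversion.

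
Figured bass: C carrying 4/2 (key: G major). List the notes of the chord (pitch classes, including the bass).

C, D, F#, A

The written figures 4/2 are shorthand for 6/4/2: the 6 is implied.
A second above C in this key is D.
A fourth above C in this key is F#.
A sixth above C in this key is A.
Together with the bass C, this spells D dominant seventh in third inversion.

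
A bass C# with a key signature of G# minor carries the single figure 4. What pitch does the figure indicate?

F#

Counting 3 letter steps above C# lands on F; in G# minor, that letter is F#.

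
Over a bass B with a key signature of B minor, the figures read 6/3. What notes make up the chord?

B, D, G

A third above B in this key is D.
A sixth above B in this key is G.
Together with the bass B, this spells G major in first inversion.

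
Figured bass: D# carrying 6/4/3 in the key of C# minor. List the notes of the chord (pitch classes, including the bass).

A third above D# in this key is F#.
A fourth above D# in this key is G#.
A sixth above D# in this key is B.
Together with the bass D#, this spells G# minor seventh in second inversion.

D#, F#, G#, B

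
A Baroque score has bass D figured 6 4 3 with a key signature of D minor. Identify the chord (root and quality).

G minor seventh

The figures 6 4 3 indicate a seventh chord in second inversion.
In second inversion the root lies a fourth above the bass: a fourth above D in D minor is G.
The chord tones are D, F, G, Bb, giving G minor seventh.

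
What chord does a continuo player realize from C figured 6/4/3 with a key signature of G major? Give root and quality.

F# half-diminished seventh

The figures 6/4/3 indicate a seventh chord in second inversion.
In second inversion the root lies a fourth above the bass: a fourth above C in G major is F#.
The chord tones are C, E, F#, A, giving F# half-diminished seventh.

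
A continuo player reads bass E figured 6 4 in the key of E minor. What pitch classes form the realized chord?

E, A, C

A fourth above E in this key is A.
A sixth above E in this key is C.
Together with the bass E, this spells A minor in second inversion.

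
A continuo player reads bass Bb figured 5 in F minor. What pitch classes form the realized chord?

The written figures 5 are shorthand for 5/3: the 3 is implied.
A third above Bb in this key is Db.
A fifth above Bb in this key is F.
Together with the bass Bb, this spells Bb minor in root position.

Bb, Db, F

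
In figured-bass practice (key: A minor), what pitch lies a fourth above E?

Counting 3 letter steps above E lands on A; in A minor, that letter is A.

A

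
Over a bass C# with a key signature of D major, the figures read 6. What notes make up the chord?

C#, E, A

The written figures 6 are shorthand for 6/3: the 3 is implied.
A third above C# in this key is E.
A sixth above C# in this key is A.
Together with the bass C#, this spells A major in first inversion.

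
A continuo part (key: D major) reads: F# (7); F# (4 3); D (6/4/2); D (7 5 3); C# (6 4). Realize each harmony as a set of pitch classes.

F# (7/5/3): F#, A, C#, E.
F# (6/4/3): F#, A, B, D.
D (6/4/2): D, E, G, B.
D (7/5/3): D, F#, A, C#.
C# (6/4): C#, F#, A.

F#, A, C#, E | F#, A, B, D | D, E, G, B | D, F#, A, C# | C#, F#, A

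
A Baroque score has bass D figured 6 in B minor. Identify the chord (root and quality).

B minor

The figures 6 indicate a triad in first inversion.
In first inversion the root lies a sixth above the bass: a sixth above D in B minor is B.
The chord tones are D, F#, B, giving B minor.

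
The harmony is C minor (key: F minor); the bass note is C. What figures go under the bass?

no figures

C is the root of C minor, so the chord is in root position.
A triad in root position is figured 5/3, conventionally abbreviated (no figures — root-position triad).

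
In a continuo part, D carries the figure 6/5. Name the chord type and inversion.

6/5 is shorthand for 6/5/3.
Intervals of 6/5/3 above the bass form a seventh chord; the bass is the third, so this is first inversion.

seventh chord, first inversion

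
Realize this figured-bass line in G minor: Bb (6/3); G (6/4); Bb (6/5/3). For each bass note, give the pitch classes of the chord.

Bb (6/3): Bb, D, G.
G (6/4): G, C, Eb.
Bb (6/5/3): Bb, D, F, G.

Bb, D, G | G, C, Eb | Bb, D, F, G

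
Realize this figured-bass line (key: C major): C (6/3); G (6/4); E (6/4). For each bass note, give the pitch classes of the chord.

C (6/3): C, E, A.
G (6/4): G, C, E.
E (6/4): E, A, C.

C, E, A | G, C, E | E, A, C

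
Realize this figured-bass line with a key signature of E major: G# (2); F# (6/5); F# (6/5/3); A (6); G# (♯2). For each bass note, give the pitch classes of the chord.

G# (6/4/2): G#, A, C#, E.
F# (6/5/3): F#, A, C#, D#.
F# (6/5/3): F#, A, C#, D#.
A (6/3): A, C#, F#.
G# (6/4/#2): G#, A#, C#, E.

G#, A, C#, E | F#, A, C#, D# | F#, A, C#, D# | A, C#, F# | G#, A#, C#, E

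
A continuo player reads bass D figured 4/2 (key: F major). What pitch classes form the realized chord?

The written figures 4/2 are shorthand for 6/4/2: the 6 is implied.
A second above D in this key is E.
A fourth above D in this key is G.
A sixth above D in this key is Bb.
Together with the bass D, this spells E half-diminished seventh in third inversion.

D, E, G, Bb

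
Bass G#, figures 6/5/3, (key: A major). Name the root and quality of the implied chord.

The figures 6/5/3 indicate a seventh chord in first inversion.
In first inversion the root lies a sixth above the bass: a sixth above G# in A major is E.
The chord tones are G#, B, D, E, giving E dominant seventh.

E dominant seventh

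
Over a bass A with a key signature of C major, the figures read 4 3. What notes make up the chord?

The written figures 4 3 are shorthand for 6/4/3: the 6 is implied.
A third above A in this key is C.
A fourth above A in this key is D.
A sixth above A in this key is F.
Together with the bass A, this spells D minor seventh in second inversion.

A, C, D, F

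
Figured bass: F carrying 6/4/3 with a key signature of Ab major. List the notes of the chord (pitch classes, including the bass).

A third above F in this key is Ab.
A fourth above F in this key is Bb.
A sixth above F in this key is Db.
Together with the bass F, this spells Bb minor seventh in second inversion.

F, Ab, Bb, Db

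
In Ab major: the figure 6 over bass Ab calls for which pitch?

Counting 5 letter steps above Ab lands on F; in Ab major, that letter is F.

F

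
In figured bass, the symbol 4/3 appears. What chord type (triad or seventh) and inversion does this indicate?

seventh chord, second inversion

4/3 is shorthand for 6/4/3.
Intervals of 6/4/3 above the bass form a seventh chord; the bass is the fifth, so this is second inversion.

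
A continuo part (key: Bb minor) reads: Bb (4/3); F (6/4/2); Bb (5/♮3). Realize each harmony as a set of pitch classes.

Bb, Db, Eb, Gb | F, Gb, Bb, Db | Bb, D, F

Bb (6/4/3): Bb, Db, Eb, Gb.
F (6/4/2): F, Gb, Bb, Db.
Bb (5/♮3): Bb, D, F.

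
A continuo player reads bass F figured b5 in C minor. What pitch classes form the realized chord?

F, Ab, Cb

The written figures b5 are shorthand for 5/3: the 3 is implied.
A third above F in this key is Ab.
A fifth above F in this key is C, lowered to Cb by the flat.
Together with the bass F, this spells F diminished in root position.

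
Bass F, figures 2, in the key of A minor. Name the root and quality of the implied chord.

The figures 2 indicate a seventh chord in third inversion.
In third inversion the root lies a second above the bass: a second above F in A minor is G.
The chord tones are F, G, B, D, giving G dominant seventh.

G dominant seventh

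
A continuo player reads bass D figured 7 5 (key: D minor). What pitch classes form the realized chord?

D, F, A, C

The written figures 7 5 are shorthand for 7/5/3: the 3 is implied.
A third above D in this key is F.
A fifth above D in this key is A.
A seventh above D in this key is C.
Together with the bass D, this spells D minor seventh in root position.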